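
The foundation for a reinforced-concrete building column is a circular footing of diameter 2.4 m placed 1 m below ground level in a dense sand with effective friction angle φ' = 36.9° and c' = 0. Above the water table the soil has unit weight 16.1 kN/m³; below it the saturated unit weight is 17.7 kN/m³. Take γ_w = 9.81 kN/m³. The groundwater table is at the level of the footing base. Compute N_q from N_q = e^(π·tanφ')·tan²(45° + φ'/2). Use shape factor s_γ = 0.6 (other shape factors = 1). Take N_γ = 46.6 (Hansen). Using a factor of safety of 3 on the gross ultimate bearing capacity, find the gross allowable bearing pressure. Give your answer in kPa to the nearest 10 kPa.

N_q = e^(π·tan36.9°)·tan²(63.45°) = 42.37.
q = γ·D_f = 16.1 × 1 = 16.1 kPa.
For the ½γBN_γ term take γ' = 17.7 − 9.81 = 7.89 kN/m³ (soil below base is submerged).
q·N_q = 16.1 × 42.368 = 682.12 kPa
0.5·γ·B·N_γ·s_γ = 0.5 × 7.89 × 2.4 × 46.6 × 0.6 = 264.73 kPa
q_ult = 682.12 + 264.73 = 946.84 kPa.
q_all = 946.84 / 3 = 315.61 kPa.

q_all ≈ 320 kPa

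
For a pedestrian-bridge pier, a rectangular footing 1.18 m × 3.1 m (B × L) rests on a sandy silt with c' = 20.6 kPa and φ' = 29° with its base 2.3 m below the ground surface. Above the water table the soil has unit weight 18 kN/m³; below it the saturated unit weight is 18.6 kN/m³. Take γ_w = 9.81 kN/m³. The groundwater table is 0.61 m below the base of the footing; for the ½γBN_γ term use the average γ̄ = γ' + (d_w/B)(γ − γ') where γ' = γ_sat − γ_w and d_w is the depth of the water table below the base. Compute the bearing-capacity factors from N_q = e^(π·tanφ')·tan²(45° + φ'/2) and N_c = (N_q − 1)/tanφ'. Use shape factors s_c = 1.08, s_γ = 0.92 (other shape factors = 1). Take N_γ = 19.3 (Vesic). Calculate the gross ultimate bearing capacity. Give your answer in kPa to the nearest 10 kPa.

tan29° = 0.5543, so N_q = e^(π×0.5543)·tan²(59.5°) = 5.705 × 2.882 = 16.44.
N_c = (16.44 − 1)/tan29° = 27.86.
Overburden at base level: q = 18 × 2.3 = 41.4 kPa.
The water table is 0.61 m below the base (< B = 1.18 m), so the ½γBN_γ term uses γ̄ = γ' + (d_w/B)(γ − γ') = 8.79 + (0.61/1.18)(18 − 8.79) = 13.551 kN/m³.
Cohesion term c·N_c·s_c = 20.6 × 27.86 × 1.08 = 619.84 kPa; surcharge term q·N_q = 41.4 × 16.443 = 680.75 kPa; self-weight term 0.5·γ·B·N_γ·s_γ = 0.5 × 13.551 × 1.18 × 19.3 × 0.92 = 141.96 kPa.
q_ult = 619.84 + 680.75 + 141.96 = 1442.6 kPa.

q_ult ≈ 1440 kPa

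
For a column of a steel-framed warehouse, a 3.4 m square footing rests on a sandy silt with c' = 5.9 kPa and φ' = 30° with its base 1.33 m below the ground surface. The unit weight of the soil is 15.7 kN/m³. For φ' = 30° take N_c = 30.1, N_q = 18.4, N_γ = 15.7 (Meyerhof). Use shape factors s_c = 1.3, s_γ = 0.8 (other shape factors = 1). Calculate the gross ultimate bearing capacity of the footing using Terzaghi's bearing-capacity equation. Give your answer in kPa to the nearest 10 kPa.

q_ult ≈ 950 kPa

Effective surcharge at the founding depth q = γ·D_f = 15.7 × 1.33 = 20.881 kPa.
q_ult = c·N_c·s_c + q·N_q + 0.5·γ·B·N_γ·s_γ
     = 5.9 × 30.1 × 1.3 + 20.881 × 18.4 + 0.5 × 15.7 × 3.4 × 15.7 × 0.8
     = 230.87 + 384.21 + 335.23 = 950.3 kPa.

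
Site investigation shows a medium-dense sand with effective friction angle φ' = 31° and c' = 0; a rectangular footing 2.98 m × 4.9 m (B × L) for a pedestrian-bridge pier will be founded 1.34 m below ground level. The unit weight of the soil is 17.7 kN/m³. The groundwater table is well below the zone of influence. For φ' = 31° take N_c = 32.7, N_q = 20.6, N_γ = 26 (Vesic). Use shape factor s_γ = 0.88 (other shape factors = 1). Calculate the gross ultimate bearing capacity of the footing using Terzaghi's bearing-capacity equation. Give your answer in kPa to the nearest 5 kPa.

q_ult ≈ 1090 kPa

Effective surcharge at the founding depth q = γ·D_f = 17.7 × 1.34 = 23.718 kPa.
q_ult = q·N_q + 0.5·γ·B·N_γ·s_γ
     = 23.718 × 20.6 + 0.5 × 17.7 × 2.98 × 26 × 0.88
     = 488.59 + 603.41 = 1092 kPa.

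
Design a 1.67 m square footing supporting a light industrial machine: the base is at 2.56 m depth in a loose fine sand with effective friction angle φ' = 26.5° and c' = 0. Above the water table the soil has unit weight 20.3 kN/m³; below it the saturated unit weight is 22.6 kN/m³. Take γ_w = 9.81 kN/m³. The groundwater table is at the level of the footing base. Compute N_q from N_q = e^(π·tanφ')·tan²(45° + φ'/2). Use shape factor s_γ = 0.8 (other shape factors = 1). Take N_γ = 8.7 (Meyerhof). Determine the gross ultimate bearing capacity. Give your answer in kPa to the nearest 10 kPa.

q_ult ≈ 720 kPa

tan26.5° = 0.4986, so N_q = e^(π×0.4986)·tan²(58.25°) = 4.789 × 2.611 = 12.51.
Overburden at base level: q = 20.3 × 2.56 = 51.968 kPa.
Below the base the soil is submerged, so the ½γBN_γ term uses γ' = 22.6 − 9.81 = 12.79 kN/m³.
Surcharge term q·N_q = 51.968 × 12.506 = 649.92 kPa; self-weight term 0.5·γ·B·N_γ·s_γ = 0.5 × 12.79 × 1.67 × 8.7 × 0.8 = 74.33 kPa.
q_ult = 649.92 + 74.33 = 724.25 kPa.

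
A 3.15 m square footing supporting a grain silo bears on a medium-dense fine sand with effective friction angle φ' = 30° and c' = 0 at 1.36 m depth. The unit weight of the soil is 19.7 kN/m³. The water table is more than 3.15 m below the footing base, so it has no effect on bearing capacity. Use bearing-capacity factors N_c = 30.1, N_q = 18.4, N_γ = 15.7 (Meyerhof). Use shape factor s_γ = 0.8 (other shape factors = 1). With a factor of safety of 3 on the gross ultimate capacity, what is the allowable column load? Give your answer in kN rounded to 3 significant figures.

Overburden at base level: q = 19.7 × 1.36 = 26.792 kPa.
Surcharge term q·N_q = 26.792 × 18.4 = 492.97 kPa; self-weight term 0.5·γ·B·N_γ·s_γ = 0.5 × 19.7 × 3.15 × 15.7 × 0.8 = 389.71 kPa.
q_ult = 492.97 + 389.71 = 882.68 kPa.
Gross allowable pressure q_all = 882.68 / 3 = 294.23 kPa.
Footing area = 9.9225 m², so allowable column load = 294.23 × 9.9225 = 2919.5 kN.

P_all ≈ 2920 kN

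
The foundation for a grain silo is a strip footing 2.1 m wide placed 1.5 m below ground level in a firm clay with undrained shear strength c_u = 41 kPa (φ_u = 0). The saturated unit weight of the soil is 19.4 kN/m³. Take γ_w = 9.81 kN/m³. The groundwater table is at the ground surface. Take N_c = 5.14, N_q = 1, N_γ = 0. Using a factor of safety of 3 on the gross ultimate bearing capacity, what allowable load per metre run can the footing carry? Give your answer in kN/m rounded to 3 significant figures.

Water table at ground surface, so effective unit weight γ' = 19.4 − 9.81 = 9.59 kN/m³ is used throughout; overburden q = 9.59 × 1.5 = 14.385 kPa.
Cohesion term c·N_c = 41 × 5.14 = 210.74 kPa; surcharge term q·N_q = 14.385 × 1 = 14.385 kPa.
q_ult = 210.74 + 14.385 = 225.12 kPa.
Gross allowable pressure q_all = 225.12 / 3 = 75.042 kPa.
Allowable wall load = q_all × B = 75.042 × 2.1 = 157.59 kN per metre run.

≈ 158 kN/m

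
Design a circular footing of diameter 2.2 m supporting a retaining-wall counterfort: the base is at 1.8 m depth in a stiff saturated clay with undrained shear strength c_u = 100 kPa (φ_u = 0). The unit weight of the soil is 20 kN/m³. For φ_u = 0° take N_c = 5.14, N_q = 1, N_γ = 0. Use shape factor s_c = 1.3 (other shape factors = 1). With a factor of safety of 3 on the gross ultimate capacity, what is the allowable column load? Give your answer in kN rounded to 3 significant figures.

Effective surcharge at the founding depth q = γ·D_f = 20 × 1.8 = 36 kPa.
q_ult = c·N_c·s_c + q·N_q
     = 100 × 5.14 × 1.3 + 36 × 1
     = 668.2 + 36 = 704.2 kPa.
Gross allowable pressure q_all = 704.2 / 3 = 234.73 kPa.
Footing area = 3.8013 m², so allowable column load = 234.73 × 3.8013 = 892.29 kN.

P_all ≈ 892 kN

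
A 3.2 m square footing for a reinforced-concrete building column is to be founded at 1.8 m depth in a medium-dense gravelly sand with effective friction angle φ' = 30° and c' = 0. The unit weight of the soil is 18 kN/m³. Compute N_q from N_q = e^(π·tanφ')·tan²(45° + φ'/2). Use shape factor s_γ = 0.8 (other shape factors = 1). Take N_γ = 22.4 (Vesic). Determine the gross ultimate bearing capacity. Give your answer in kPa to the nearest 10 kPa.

tan30° = 0.5774, so N_q = e^(π×0.5774)·tan²(60°) = 6.134 × 3.0 = 18.4.
Effective surcharge at the founding depth q = γ·D_f = 18 × 1.8 = 32.4 kPa.
q_ult = q·N_q + 0.5·γ·B·N_γ·s_γ
     = 32.4 × 18.401 + 0.5 × 18 × 3.2 × 22.4 × 0.8
     = 596.2 + 516.1 = 1112.3 kPa.

q_ult ≈ 1110 kPa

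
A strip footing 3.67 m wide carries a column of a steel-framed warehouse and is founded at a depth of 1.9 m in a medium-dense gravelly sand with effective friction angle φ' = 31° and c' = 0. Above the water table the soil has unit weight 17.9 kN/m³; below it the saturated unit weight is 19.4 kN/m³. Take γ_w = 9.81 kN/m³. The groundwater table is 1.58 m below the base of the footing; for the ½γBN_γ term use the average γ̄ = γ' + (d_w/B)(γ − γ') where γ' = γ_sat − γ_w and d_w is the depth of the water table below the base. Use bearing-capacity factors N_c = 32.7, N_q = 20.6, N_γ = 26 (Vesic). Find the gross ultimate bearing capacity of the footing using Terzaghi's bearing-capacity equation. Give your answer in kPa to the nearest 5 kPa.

q_ult ≈ 1330 kPa

Overburden at base level: q = 17.9 × 1.9 = 34.01 kPa.
The water table is 1.58 m below the base (< B = 3.67 m), so the ½γBN_γ term uses γ̄ = γ' + (d_w/B)(γ − γ') = 9.59 + (1.58/3.67)(17.9 − 9.59) = 13.168 kN/m³.
Surcharge term q·N_q = 34.01 × 20.6 = 700.61 kPa; self-weight term 0.5·γ·B·N_γ = 0.5 × 13.168 × 3.67 × 26 = 628.23 kPa.
q_ult = 700.61 + 628.23 = 1328.8 kPa.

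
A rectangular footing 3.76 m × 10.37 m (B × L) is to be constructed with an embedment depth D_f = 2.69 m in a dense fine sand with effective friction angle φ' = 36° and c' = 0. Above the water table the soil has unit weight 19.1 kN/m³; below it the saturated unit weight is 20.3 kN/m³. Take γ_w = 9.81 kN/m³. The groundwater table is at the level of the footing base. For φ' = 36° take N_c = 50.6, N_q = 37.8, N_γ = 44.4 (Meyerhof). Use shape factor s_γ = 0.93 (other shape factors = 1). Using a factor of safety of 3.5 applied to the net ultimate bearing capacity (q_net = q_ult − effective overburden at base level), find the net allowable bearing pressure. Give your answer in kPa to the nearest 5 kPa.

q_all(net) ≈ 775 kPa

q = γ·D_f = 19.1 × 2.69 = 51.379 kPa.
For the ½γBN_γ term take γ' = 20.3 − 9.81 = 10.49 kN/m³ (soil below base is submerged).
q·N_q = 51.379 × 37.8 = 1942.1 kPa
0.5·γ·B·N_γ·s_γ = 0.5 × 10.49 × 3.76 × 44.4 × 0.93 = 814.33 kPa
q_ult = 1942.1 + 814.33 = 2756.5 kPa.
Net ultimate: q_net = 2756.5 − 51.379 = 2705.1 kPa.
q_all(net) = 2705.1 / 3.5 = 772.88 kPa.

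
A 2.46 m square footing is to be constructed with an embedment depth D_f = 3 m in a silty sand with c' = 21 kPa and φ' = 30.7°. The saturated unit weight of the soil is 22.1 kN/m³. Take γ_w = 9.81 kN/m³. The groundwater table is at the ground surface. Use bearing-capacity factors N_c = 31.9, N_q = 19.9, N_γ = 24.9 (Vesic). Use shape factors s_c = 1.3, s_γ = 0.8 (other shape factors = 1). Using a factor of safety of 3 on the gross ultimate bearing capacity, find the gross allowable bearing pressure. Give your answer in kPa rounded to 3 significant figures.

γ' = 22.1 − 9.81 = 12.29 kN/m³ (submerged throughout). q = 12.29 × 3 = 36.87 kPa; the same γ' applies in the ½γBN_γ term.
c·N_c·s_c = 21 × 31.9 × 1.3 = 870.87 kPa
q·N_q = 36.87 × 19.9 = 733.71 kPa
0.5·γ·B·N_γ·s_γ = 0.5 × 12.29 × 2.46 × 24.9 × 0.8 = 301.12 kPa
q_ult = 870.87 + 733.71 + 301.12 = 1905.7 kPa.
q_all = 1905.7 / 3 = 635.24 kPa.

q_all ≈ 635 kPa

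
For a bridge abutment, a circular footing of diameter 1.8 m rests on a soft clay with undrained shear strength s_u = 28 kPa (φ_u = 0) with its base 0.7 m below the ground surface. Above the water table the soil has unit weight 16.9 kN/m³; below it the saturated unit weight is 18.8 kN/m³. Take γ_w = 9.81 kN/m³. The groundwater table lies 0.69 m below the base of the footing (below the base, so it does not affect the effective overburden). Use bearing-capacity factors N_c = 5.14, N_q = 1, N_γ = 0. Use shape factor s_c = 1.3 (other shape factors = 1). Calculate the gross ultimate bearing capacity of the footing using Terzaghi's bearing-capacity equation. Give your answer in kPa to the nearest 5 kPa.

q = γ·D_f = 16.9 × 0.7 = 11.83 kPa.
c·N_c·s_c = 28 × 5.14 × 1.3 = 187.1 kPa
q·N_q = 11.83 × 1 = 11.83 kPa
q_ult = 187.1 + 11.83 = 198.93 kPa.

q_ult ≈ 200 kPa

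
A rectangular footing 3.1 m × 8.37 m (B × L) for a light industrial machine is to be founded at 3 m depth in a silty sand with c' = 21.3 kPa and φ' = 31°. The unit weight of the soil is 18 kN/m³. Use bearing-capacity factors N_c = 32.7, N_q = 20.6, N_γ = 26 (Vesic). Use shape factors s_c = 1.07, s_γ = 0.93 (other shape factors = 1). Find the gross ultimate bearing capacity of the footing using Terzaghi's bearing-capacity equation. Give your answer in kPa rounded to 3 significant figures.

q = γ·D_f = 18 × 3 = 54 kPa.
c·N_c·s_c = 21.3 × 32.7 × 1.07 = 745.27 kPa
q·N_q = 54 × 20.6 = 1112.4 kPa
0.5·γ·B·N_γ·s_γ = 0.5 × 18 × 3.1 × 26 × 0.93 = 674.62 kPa
q_ult = 745.27 + 1112.4 + 674.62 = 2532.3 kPa.

q_ult ≈ 2530 kPa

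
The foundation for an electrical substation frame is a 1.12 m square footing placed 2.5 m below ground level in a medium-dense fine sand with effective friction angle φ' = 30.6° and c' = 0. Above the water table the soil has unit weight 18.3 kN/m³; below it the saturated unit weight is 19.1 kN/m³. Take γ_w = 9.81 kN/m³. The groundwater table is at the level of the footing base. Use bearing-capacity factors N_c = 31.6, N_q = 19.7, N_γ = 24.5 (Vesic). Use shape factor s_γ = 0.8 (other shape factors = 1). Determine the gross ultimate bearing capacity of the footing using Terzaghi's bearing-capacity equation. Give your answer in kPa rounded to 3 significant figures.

Effective surcharge at the founding depth q = γ·D_f = 18.3 × 2.5 = 45.75 kPa.
The water table coincides with the base, so in the self-weight term γ → γ' = 9.29 kN/m³.
q_ult = q·N_q + 0.5·γ·B·N_γ·s_γ
     = 45.75 × 19.7 + 0.5 × 9.29 × 1.12 × 24.5 × 0.8
     = 901.27 + 101.97 = 1003.2 kPa.

q_ult ≈ 1000 kPa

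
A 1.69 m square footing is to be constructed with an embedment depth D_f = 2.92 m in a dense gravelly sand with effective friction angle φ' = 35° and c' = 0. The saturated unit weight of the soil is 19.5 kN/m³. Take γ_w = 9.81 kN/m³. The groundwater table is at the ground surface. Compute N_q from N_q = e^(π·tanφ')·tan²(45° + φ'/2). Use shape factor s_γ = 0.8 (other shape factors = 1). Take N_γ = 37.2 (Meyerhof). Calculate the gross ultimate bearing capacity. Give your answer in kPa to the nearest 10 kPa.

tan35° = 0.7002, so N_q = e^(π×0.7002)·tan²(62.5°) = 9.023 × 3.69 = 33.3.
Water table at ground surface, so effective unit weight γ' = 19.5 − 9.81 = 9.69 kN/m³ is used throughout; overburden q = 9.69 × 2.92 = 28.295 kPa; the same γ' applies in the ½γBN_γ term.
Surcharge term q·N_q = 28.295 × 33.296 = 942.11 kPa; self-weight term 0.5·γ·B·N_γ·s_γ = 0.5 × 9.69 × 1.69 × 37.2 × 0.8 = 243.68 kPa.
q_ult = 942.11 + 243.68 = 1185.8 kPa.

q_ult ≈ 1190 kPa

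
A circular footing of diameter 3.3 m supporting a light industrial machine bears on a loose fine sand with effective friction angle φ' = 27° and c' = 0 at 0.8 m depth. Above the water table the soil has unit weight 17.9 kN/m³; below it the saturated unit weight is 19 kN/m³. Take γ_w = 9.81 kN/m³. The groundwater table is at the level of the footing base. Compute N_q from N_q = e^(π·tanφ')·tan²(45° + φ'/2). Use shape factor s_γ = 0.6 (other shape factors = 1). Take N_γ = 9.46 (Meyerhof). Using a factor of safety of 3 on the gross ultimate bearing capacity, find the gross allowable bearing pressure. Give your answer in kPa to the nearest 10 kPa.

q_all ≈ 90 kPa

N_q = e^(π·tan27°)·tan²(58.5°) = 13.2.
Effective surcharge at the founding depth q = γ·D_f = 17.9 × 0.8 = 14.32 kPa.
The water table coincides with the base, so in the self-weight term γ → γ' = 9.19 kN/m³.
q_ult = q·N_q + 0.5·γ·B·N_γ·s_γ
     = 14.32 × 13.199 + 0.5 × 9.19 × 3.3 × 9.46 × 0.6
     = 189.01 + 86.068 = 275.08 kPa.
q_all = 275.08 / 3 = 91.693 kPa.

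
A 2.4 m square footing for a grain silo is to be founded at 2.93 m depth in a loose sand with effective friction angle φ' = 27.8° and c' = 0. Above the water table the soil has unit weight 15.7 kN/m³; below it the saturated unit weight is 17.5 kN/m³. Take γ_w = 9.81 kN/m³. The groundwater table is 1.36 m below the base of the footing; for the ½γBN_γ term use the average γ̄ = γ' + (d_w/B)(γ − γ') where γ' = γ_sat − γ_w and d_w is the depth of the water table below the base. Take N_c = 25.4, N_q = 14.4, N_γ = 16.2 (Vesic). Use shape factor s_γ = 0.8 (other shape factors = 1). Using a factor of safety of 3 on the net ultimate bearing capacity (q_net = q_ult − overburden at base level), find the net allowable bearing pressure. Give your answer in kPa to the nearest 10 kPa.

Overburden at base level: q = 15.7 × 2.93 = 46.001 kPa.
The water table is 1.36 m below the base (< B = 2.4 m), so the ½γBN_γ term uses γ̄ = γ' + (d_w/B)(γ − γ') = 7.69 + (1.36/2.4)(15.7 − 7.69) = 12.229 kN/m³.
Surcharge term q·N_q = 46.001 × 14.4 = 662.41 kPa; self-weight term 0.5·γ·B·N_γ·s_γ = 0.5 × 12.229 × 2.4 × 16.2 × 0.8 = 190.19 kPa.
q_ult = 662.41 + 190.19 = 852.6 kPa.
q_net = 852.6 − 46.001 = 806.6 kPa.
q_all(net) = 806.6 / 3 = 268.87 kPa.

q_all(net) ≈ 270 kPa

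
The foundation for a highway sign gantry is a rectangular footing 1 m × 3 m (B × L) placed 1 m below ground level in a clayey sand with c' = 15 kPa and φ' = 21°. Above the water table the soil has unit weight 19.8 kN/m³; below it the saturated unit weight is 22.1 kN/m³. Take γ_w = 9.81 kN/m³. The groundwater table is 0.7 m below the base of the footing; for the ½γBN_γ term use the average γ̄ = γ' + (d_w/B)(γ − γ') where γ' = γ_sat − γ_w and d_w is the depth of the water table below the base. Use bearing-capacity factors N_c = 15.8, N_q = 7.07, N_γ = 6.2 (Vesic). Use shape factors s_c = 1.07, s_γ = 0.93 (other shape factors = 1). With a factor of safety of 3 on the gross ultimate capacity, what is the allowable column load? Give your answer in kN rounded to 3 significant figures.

P_all ≈ 444 kN

q = γ·D_f = 19.8 × 1 = 19.8 kPa.
γ' = 12.29 kN/m³; averaging over the depth B below the base, γ̄ = γ' + (d_w/B)(γ − γ') = 17.547 kN/m³.
c·N_c·s_c = 15 × 15.8 × 1.07 = 253.59 kPa
q·N_q = 19.8 × 7.07 = 139.99 kPa
0.5·γ·B·N_γ·s_γ = 0.5 × 17.547 × 1 × 6.2 × 0.93 = 50.588 kPa
q_ult = 253.59 + 139.99 + 50.588 = 444.16 kPa.
Gross allowable pressure q_all = 444.16 / 3 = 148.05 kPa.
Footing area = 3 m², so allowable column load = 148.05 × 3 = 444.16 kN.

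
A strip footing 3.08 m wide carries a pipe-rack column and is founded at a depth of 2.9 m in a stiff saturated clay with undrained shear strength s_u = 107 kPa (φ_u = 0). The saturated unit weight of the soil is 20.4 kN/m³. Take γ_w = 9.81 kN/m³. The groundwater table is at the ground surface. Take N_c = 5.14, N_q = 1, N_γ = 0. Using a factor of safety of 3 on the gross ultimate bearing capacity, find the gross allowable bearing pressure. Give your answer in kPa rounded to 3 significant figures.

q_all ≈ 194 kPa

With the water table at the surface the whole profile is submerged: γ' = 20.4 − 9.81 = 10.59 kN/m³, so q = γ'·D_f = 30.711 kPa.
q_ult = c·N_c + q·N_q
     = 107 × 5.14 + 30.711 × 1
     = 549.98 + 30.711 = 580.69 kPa.
q_all = 580.69 / 3 = 193.56 kPa.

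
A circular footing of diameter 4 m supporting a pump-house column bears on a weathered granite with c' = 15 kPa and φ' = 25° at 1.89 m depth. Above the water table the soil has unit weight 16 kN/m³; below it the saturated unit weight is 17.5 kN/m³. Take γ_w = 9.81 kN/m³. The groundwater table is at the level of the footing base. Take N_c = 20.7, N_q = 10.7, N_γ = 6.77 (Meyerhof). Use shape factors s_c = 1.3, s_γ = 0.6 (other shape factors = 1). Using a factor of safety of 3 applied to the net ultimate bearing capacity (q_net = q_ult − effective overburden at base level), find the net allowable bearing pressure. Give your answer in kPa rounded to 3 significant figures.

q_all(net) ≈ 253 kPa

Overburden at base level: q = 16 × 1.89 = 30.24 kPa.
Below the base the soil is submerged, so the ½γBN_γ term uses γ' = 17.5 − 9.81 = 7.69 kN/m³.
Cohesion term c·N_c·s_c = 15 × 20.7 × 1.3 = 403.65 kPa; surcharge term q·N_q = 30.24 × 10.7 = 323.57 kPa; self-weight term 0.5·γ·B·N_γ·s_γ = 0.5 × 7.69 × 4 × 6.77 × 0.6 = 62.474 kPa.
q_ult = 403.65 + 323.57 + 62.474 = 789.69 kPa.
Net ultimate: q_net = 789.69 − 30.24 = 759.45 kPa.
q_all(net) = 759.45 / 3 = 253.15 kPa.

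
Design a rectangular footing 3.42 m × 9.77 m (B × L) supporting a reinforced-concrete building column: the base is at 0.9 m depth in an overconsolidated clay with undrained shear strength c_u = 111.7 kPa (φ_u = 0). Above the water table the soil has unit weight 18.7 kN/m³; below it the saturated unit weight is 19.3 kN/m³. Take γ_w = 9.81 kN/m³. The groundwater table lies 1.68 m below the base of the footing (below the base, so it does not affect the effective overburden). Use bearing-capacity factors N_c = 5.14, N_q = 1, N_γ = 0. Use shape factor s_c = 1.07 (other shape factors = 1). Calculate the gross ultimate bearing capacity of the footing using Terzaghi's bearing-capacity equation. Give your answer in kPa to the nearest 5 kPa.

q_ult ≈ 630 kPa

q = γ·D_f = 18.7 × 0.9 = 16.83 kPa.
c·N_c·s_c = 111.7 × 5.14 × 1.07 = 614.33 kPa
q·N_q = 16.83 × 1 = 16.83 kPa
q_ult = 614.33 + 16.83 = 631.16 kPa.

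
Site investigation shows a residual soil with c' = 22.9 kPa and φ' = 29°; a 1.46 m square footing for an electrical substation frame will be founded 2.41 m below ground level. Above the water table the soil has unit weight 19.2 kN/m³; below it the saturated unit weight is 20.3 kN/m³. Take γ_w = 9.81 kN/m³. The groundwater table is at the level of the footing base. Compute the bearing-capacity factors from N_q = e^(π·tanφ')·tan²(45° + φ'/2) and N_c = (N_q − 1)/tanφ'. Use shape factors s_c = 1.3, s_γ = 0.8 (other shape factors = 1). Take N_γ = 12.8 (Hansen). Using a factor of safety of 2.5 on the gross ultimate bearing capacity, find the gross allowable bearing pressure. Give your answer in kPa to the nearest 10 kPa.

q_all ≈ 670 kPa

N_q = e^(π·tan29°)·tan²(59.5°) = 16.44; N_c = (N_q − 1)/tanφ' = 27.86.
q = γ·D_f = 19.2 × 2.41 = 46.272 kPa.
For the ½γBN_γ term take γ' = 20.3 − 9.81 = 10.49 kN/m³ (soil below base is submerged).
c·N_c·s_c = 22.9 × 27.86 × 1.3 = 829.41 kPa
q·N_q = 46.272 × 16.443 = 760.86 kPa
0.5·γ·B·N_γ·s_γ = 0.5 × 10.49 × 1.46 × 12.8 × 0.8 = 78.415 kPa
q_ult = 829.41 + 760.86 + 78.415 = 1668.7 kPa.
q_all = 1668.7 / 2.5 = 667.47 kPa.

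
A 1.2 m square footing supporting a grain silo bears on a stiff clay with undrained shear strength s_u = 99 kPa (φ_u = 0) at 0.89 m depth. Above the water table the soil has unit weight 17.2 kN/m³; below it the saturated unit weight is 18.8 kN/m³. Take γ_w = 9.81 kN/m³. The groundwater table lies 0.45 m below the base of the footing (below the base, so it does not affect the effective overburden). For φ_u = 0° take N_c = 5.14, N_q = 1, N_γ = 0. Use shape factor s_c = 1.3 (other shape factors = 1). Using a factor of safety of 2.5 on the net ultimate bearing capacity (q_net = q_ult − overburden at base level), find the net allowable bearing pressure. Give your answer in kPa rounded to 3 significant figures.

Overburden at base level: q = 17.2 × 0.89 = 15.308 kPa.
Cohesion term c·N_c·s_c = 99 × 5.14 × 1.3 = 661.52 kPa; surcharge term q·N_q = 15.308 × 1 = 15.308 kPa.
q_ult = 661.52 + 15.308 = 676.83 kPa.
q_net = 676.83 − 15.308 = 661.52 kPa.
q_all(net) = 661.52 / 2.5 = 264.61 kPa.

q_all(net) ≈ 265 kPa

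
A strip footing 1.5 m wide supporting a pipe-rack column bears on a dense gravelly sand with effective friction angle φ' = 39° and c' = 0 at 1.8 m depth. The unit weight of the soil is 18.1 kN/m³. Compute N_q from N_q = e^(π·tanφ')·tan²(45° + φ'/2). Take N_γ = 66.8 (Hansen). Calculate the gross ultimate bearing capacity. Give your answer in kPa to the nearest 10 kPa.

q_ult ≈ 2730 kPa

tan39° = 0.8098, so N_q = e^(π×0.8098)·tan²(64.5°) = 12.731 × 4.395 = 55.96.
Overburden at base level: q = 18.1 × 1.8 = 32.58 kPa.
Surcharge term q·N_q = 32.58 × 55.957 = 1823.1 kPa; self-weight term 0.5·γ·B·N_γ = 0.5 × 18.1 × 1.5 × 66.8 = 906.81 kPa.
q_ult = 1823.1 + 906.81 = 2729.9 kPa.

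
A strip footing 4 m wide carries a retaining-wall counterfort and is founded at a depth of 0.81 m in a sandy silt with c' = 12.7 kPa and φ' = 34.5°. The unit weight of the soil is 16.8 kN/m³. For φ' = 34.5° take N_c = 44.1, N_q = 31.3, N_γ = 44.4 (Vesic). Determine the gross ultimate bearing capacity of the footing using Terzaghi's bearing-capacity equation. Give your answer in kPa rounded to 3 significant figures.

q_ult ≈ 2480 kPa

Effective surcharge at the founding depth q = γ·D_f = 16.8 × 0.81 = 13.608 kPa.
q_ult = c·N_c + q·N_q + 0.5·γ·B·N_γ
     = 12.7 × 44.1 + 13.608 × 31.3 + 0.5 × 16.8 × 4 × 44.4
     = 560.07 + 425.93 + 1491.8 = 2477.8 kPa.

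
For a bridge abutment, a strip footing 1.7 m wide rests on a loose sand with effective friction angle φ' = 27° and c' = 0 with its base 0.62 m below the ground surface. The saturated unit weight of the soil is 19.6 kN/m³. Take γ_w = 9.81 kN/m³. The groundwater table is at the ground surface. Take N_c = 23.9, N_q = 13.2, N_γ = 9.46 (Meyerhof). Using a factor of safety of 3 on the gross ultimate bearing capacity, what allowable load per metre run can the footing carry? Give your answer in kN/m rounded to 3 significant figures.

≈ 90 kN/m

With the water table at the surface the whole profile is submerged: γ' = 19.6 − 9.81 = 9.79 kN/m³, so q = γ'·D_f = 6.0698 kPa; the same γ' applies in the ½γBN_γ term.
q_ult = q·N_q + 0.5·γ·B·N_γ
     = 6.0698 × 13.2 + 0.5 × 9.79 × 1.7 × 9.46
     = 80.121 + 78.721 = 158.84 kPa.
Gross allowable pressure q_all = 158.84 / 3 = 52.948 kPa.
Allowable wall load = q_all × B = 52.948 × 1.7 = 90.011 kN per metre run.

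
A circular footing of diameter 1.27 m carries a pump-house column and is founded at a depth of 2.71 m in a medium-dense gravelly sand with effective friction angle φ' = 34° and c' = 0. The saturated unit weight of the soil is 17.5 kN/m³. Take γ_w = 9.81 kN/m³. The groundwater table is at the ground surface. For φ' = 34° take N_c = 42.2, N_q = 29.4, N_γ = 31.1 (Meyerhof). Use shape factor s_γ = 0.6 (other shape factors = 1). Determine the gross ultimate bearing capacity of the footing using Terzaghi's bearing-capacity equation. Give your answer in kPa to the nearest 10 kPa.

q_ult ≈ 700 kPa

Water table at ground surface, so effective unit weight γ' = 17.5 − 9.81 = 7.69 kN/m³ is used throughout; overburden q = 7.69 × 2.71 = 20.84 kPa; the same γ' applies in the ½γBN_γ term.
Surcharge term q·N_q = 20.84 × 29.4 = 612.69 kPa; self-weight term 0.5·γ·B·N_γ·s_γ = 0.5 × 7.69 × 1.27 × 31.1 × 0.6 = 91.12 kPa.
q_ult = 612.69 + 91.12 = 703.81 kPa.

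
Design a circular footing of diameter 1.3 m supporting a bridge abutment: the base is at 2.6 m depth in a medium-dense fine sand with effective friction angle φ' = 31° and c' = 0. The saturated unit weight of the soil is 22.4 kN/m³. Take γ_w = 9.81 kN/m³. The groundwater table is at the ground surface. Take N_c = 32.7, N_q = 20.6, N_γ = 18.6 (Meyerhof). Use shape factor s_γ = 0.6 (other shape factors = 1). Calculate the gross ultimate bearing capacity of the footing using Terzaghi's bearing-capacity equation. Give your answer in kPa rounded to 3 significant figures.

q_ult ≈ 766 kPa

Water table at ground surface, so effective unit weight γ' = 22.4 − 9.81 = 12.59 kN/m³ is used throughout; overburden q = 12.59 × 2.6 = 32.734 kPa; the same γ' applies in the ½γBN_γ term.
Surcharge term q·N_q = 32.734 × 20.6 = 674.32 kPa; self-weight term 0.5·γ·B·N_γ·s_γ = 0.5 × 12.59 × 1.3 × 18.6 × 0.6 = 91.328 kPa.
q_ult = 674.32 + 91.328 = 765.65 kPa.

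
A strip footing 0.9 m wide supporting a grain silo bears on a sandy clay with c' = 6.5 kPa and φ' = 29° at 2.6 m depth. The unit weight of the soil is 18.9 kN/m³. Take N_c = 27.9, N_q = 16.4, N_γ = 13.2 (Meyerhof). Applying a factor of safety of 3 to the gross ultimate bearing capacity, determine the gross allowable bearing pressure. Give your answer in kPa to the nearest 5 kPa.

q_all ≈ 365 kPa

Effective surcharge at the founding depth q = γ·D_f = 18.9 × 2.6 = 49.14 kPa.
q_ult = c·N_c + q·N_q + 0.5·γ·B·N_γ
     = 6.5 × 27.9 + 49.14 × 16.4 + 0.5 × 18.9 × 0.9 × 13.2
     = 181.35 + 805.9 + 112.27 = 1099.5 kPa.
q_all = q_ult / FS = 1099.5 / 3 = 366.5 kPa.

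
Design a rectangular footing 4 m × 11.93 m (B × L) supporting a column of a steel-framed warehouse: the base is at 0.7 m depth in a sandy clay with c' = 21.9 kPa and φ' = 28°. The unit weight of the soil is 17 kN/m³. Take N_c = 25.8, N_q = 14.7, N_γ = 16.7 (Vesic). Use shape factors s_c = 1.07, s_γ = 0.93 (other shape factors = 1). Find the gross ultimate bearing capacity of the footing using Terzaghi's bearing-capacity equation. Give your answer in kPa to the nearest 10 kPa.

Overburden at base level: q = 17 × 0.7 = 11.9 kPa.
Cohesion term c·N_c·s_c = 21.9 × 25.8 × 1.07 = 604.57 kPa; surcharge term q·N_q = 11.9 × 14.7 = 174.93 kPa; self-weight term 0.5·γ·B·N_γ·s_γ = 0.5 × 17 × 4 × 16.7 × 0.93 = 528.05 kPa.
q_ult = 604.57 + 174.93 + 528.05 = 1307.6 kPa.

q_ult ≈ 1310 kPa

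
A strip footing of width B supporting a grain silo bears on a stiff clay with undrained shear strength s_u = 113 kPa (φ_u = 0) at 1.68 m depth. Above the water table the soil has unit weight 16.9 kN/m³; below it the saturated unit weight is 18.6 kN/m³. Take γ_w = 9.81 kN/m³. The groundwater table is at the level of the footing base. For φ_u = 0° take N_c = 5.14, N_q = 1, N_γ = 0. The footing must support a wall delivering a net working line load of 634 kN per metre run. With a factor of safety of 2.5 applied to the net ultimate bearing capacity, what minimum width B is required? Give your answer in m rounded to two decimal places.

q = γ·D_f = 16.9 × 1.68 = 28.392 kPa.
c·N_c = 113 × 5.14 = 580.82 kPa
q·N_q = 28.392 × 1 = 28.392 kPa
q_ult = 580.82 + 28.392 = 609.21 kPa.
For φ = 0 the ½γBN_γ term vanishes, so q_ult is independent of B. q_net = 609.21 − 28.392 = 580.82 kPa; q_all(net) = 580.82/2.5 = 232.33 kPa.
Required width B = w / q_all(net) = 634 / 232.33 = 2.729 m.

B = 2.73 m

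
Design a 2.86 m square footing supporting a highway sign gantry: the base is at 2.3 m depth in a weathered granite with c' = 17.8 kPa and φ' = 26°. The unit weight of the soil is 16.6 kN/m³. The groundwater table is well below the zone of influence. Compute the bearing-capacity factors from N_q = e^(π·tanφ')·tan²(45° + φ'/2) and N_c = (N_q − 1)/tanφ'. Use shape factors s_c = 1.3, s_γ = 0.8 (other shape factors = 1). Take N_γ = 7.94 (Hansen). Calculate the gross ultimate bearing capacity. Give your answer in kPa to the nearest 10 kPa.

q_ult ≈ 1120 kPa

tan26° = 0.4877, so N_q = e^(π×0.4877)·tan²(58°) = 4.629 × 2.561 = 11.85.
N_c = (11.85 − 1)/tan26° = 22.25.
q = γ·D_f = 16.6 × 2.3 = 38.18 kPa.
c·N_c·s_c = 17.8 × 22.254 × 1.3 = 514.97 kPa
q·N_q = 38.18 × 11.854 = 452.59 kPa
0.5·γ·B·N_γ·s_γ = 0.5 × 16.6 × 2.86 × 7.94 × 0.8 = 150.78 kPa
q_ult = 514.97 + 452.59 + 150.78 = 1118.3 kPa.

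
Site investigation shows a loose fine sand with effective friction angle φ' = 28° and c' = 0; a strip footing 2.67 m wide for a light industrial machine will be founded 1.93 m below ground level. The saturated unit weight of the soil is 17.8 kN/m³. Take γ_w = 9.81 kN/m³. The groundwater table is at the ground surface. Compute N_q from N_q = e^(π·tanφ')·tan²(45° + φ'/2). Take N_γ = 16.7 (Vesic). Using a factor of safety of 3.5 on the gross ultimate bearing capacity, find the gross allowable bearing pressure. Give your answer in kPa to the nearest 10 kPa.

N_q = e^(π·tan28°)·tan²(59°) = 14.72.
With the water table at the surface the whole profile is submerged: γ' = 17.8 − 9.81 = 7.99 kN/m³, so q = γ'·D_f = 15.421 kPa; the same γ' applies in the ½γBN_γ term.
q_ult = q·N_q + 0.5·γ·B·N_γ
     = 15.421 × 14.72 + 0.5 × 7.99 × 2.67 × 16.7
     = 226.99 + 178.13 = 405.12 kPa.
q_all = 405.12 / 3.5 = 115.75 kPa.

q_all ≈ 120 kPa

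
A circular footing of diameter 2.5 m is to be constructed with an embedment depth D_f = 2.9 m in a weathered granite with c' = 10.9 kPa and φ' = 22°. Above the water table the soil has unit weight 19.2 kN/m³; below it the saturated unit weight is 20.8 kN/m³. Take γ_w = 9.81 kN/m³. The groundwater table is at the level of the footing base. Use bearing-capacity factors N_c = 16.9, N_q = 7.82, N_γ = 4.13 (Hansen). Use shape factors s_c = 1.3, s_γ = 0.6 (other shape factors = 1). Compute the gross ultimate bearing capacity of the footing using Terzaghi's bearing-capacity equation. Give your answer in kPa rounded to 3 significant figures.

Overburden at base level: q = 19.2 × 2.9 = 55.68 kPa.
Below the base the soil is submerged, so the ½γBN_γ term uses γ' = 20.8 − 9.81 = 10.99 kN/m³.
Cohesion term c·N_c·s_c = 10.9 × 16.9 × 1.3 = 239.47 kPa; surcharge term q·N_q = 55.68 × 7.82 = 435.42 kPa; self-weight term 0.5·γ·B·N_γ·s_γ = 0.5 × 10.99 × 2.5 × 4.13 × 0.6 = 34.042 kPa.
q_ult = 239.47 + 435.42 + 34.042 = 708.93 kPa.

q_ult ≈ 709 kPa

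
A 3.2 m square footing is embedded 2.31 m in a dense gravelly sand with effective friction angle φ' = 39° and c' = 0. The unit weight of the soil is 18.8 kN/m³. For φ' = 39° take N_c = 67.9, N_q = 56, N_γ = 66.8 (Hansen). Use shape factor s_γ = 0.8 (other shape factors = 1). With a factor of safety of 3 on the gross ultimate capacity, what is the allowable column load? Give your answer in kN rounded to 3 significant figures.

Effective surcharge at the founding depth q = γ·D_f = 18.8 × 2.31 = 43.428 kPa.
q_ult = q·N_q + 0.5·γ·B·N_γ·s_γ
     = 43.428 × 56 + 0.5 × 18.8 × 3.2 × 66.8 × 0.8
     = 2432 + 1607.5 = 4039.4 kPa.
Gross allowable pressure q_all = 4039.4 / 3 = 1346.5 kPa.
Footing area = 10.24 m², so allowable column load = 1346.5 × 10.24 = 13788 kN.

P_all ≈ 13800 kN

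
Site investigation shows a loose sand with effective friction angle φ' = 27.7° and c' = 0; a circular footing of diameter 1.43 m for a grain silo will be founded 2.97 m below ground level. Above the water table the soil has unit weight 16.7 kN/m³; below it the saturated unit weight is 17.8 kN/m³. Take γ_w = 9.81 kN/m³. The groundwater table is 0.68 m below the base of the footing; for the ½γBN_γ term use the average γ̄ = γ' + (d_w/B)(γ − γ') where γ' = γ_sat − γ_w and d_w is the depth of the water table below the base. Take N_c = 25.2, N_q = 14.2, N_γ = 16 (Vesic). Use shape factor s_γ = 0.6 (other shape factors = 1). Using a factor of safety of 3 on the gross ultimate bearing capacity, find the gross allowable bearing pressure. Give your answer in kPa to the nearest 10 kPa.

q_all ≈ 260 kPa

q = γ·D_f = 16.7 × 2.97 = 49.599 kPa.
γ' = 7.99 kN/m³; averaging over the depth B below the base, γ̄ = γ' + (d_w/B)(γ − γ') = 12.132 kN/m³.
q·N_q = 49.599 × 14.2 = 704.31 kPa
0.5·γ·B·N_γ·s_γ = 0.5 × 12.132 × 1.43 × 16 × 0.6 = 83.273 kPa
q_ult = 704.31 + 83.273 = 787.58 kPa.
q_all = 787.58 / 3 = 262.53 kPa.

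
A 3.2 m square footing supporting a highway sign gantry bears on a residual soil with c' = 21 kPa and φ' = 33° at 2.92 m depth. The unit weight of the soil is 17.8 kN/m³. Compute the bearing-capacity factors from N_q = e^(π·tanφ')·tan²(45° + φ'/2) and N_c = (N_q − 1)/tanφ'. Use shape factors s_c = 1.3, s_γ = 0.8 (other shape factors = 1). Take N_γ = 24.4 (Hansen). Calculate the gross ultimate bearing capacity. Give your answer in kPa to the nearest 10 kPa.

tan33° = 0.6494, so N_q = e^(π×0.6494)·tan²(61.5°) = 7.692 × 3.392 = 26.09.
N_c = (26.09 − 1)/tan33° = 38.64.
Overburden at base level: q = 17.8 × 2.92 = 51.976 kPa.
Cohesion term c·N_c·s_c = 21 × 38.638 × 1.3 = 1054.8 kPa; surcharge term q·N_q = 51.976 × 26.092 = 1356.2 kPa; self-weight term 0.5·γ·B·N_γ·s_γ = 0.5 × 17.8 × 3.2 × 24.4 × 0.8 = 555.93 kPa.
q_ult = 1054.8 + 1356.2 + 555.93 = 2966.9 kPa.

q_ult ≈ 2970 kPa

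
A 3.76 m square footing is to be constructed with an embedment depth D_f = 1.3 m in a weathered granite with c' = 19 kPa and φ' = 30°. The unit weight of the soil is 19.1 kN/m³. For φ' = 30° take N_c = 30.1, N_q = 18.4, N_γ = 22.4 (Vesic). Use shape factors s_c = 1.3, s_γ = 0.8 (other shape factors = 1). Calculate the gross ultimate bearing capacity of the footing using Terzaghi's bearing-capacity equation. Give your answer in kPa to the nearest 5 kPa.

q = γ·D_f = 19.1 × 1.3 = 24.83 kPa.
c·N_c·s_c = 19 × 30.1 × 1.3 = 743.47 kPa
q·N_q = 24.83 × 18.4 = 456.87 kPa
0.5·γ·B·N_γ·s_γ = 0.5 × 19.1 × 3.76 × 22.4 × 0.8 = 643.47 kPa
q_ult = 743.47 + 456.87 + 643.47 = 1843.8 kPa.

q_ult ≈ 1845 kPa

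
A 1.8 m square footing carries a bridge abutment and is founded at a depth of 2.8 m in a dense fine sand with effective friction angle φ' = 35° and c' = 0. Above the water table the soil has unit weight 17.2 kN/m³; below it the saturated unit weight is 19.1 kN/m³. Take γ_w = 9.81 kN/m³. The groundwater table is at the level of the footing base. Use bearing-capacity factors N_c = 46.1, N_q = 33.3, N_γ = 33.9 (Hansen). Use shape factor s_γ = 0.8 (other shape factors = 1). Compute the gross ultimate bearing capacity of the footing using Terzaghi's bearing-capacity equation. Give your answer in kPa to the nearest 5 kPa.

Effective surcharge at the founding depth q = γ·D_f = 17.2 × 2.8 = 48.16 kPa.
The water table coincides with the base, so in the self-weight term γ → γ' = 9.29 kN/m³.
q_ult = q·N_q + 0.5·γ·B·N_γ·s_γ
     = 48.16 × 33.3 + 0.5 × 9.29 × 1.8 × 33.9 × 0.8
     = 1603.7 + 226.75 = 1830.5 kPa.

q_ult ≈ 1830 kPa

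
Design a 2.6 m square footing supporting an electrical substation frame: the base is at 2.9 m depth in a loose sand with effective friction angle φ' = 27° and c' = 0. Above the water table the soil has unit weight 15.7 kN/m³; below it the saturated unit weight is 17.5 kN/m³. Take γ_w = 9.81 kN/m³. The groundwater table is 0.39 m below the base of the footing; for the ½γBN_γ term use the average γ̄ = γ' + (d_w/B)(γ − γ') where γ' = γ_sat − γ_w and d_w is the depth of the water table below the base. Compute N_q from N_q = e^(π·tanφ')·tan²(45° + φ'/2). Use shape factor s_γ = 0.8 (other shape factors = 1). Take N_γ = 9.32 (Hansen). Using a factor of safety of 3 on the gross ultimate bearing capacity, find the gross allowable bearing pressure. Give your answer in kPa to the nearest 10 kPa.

q_all ≈ 230 kPa

N_q = e^(π·tan27°)·tan²(58.5°) = 13.2.
Overburden at base level: q = 15.7 × 2.9 = 45.53 kPa.
The water table is 0.39 m below the base (< B = 2.6 m), so the ½γBN_γ term uses γ̄ = γ' + (d_w/B)(γ − γ') = 7.69 + (0.39/2.6)(15.7 − 7.69) = 8.8915 kN/m³.
Surcharge term q·N_q = 45.53 × 13.199 = 600.96 kPa; self-weight term 0.5·γ·B·N_γ·s_γ = 0.5 × 8.8915 × 2.6 × 9.32 × 0.8 = 86.184 kPa.
q_ult = 600.96 + 86.184 = 687.14 kPa.
q_all = 687.14 / 3 = 229.05 kPa.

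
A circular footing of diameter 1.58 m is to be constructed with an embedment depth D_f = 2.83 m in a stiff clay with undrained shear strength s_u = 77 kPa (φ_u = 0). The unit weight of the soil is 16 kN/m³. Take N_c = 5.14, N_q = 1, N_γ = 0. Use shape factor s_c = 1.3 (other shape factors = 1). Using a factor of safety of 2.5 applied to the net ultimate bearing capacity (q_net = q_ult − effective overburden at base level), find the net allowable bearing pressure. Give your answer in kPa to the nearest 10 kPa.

Overburden at base level: q = 16 × 2.83 = 45.28 kPa.
Cohesion term c·N_c·s_c = 77 × 5.14 × 1.3 = 514.51 kPa; surcharge term q·N_q = 45.28 × 1 = 45.28 kPa.
q_ult = 514.51 + 45.28 = 559.79 kPa.
Net ultimate: q_net = 559.79 − 45.28 = 514.51 kPa.
q_all(net) = 514.51 / 2.5 = 205.81 kPa.

q_all(net) ≈ 210 kPa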